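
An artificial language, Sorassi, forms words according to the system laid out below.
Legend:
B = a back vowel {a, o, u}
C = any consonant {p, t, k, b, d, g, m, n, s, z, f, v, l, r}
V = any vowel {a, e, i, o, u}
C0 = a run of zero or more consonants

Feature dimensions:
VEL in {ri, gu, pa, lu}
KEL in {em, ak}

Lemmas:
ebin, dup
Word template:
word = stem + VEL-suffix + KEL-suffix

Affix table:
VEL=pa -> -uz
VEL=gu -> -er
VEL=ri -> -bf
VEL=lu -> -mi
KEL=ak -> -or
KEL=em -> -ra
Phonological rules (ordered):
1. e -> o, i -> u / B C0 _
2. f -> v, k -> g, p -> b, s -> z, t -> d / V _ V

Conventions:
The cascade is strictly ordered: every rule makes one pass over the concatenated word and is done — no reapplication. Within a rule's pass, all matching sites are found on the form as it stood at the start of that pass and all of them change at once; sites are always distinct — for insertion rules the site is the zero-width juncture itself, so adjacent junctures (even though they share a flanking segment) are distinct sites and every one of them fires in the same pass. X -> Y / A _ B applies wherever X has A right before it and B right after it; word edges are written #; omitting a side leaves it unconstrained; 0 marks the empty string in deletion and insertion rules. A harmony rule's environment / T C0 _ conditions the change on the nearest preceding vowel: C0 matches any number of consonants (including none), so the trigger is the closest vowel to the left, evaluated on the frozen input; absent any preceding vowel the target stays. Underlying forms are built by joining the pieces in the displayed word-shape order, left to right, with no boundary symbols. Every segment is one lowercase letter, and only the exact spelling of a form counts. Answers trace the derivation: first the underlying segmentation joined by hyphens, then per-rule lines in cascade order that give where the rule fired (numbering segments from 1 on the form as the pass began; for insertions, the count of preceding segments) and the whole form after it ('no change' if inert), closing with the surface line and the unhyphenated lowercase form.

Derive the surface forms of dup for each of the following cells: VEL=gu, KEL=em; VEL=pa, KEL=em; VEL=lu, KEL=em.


cell VEL=gu, KEL=em:
underlying: dup-er-ra
1. e -> o, i -> u / B C0 _: fires at position(s) 4: duporra
2. f -> v, k -> g, p -> b, s -> z, t -> d / V _ V: fires at position(s) 3: duborra
surface: duborra

cell VEL=pa, KEL=em:
underlying: dup-uz-ra
1. e -> o, i -> u / B C0 _: no change
2. f -> v, k -> g, p -> b, s -> z, t -> d / V _ V: fires at position(s) 3: dubuzra
surface: dubuzra

cell VEL=lu, KEL=em:
underlying: dup-mi-ra
1. e -> o, i -> u / B C0 _: fires at position(s) 5: dupmura
2. f -> v, k -> g, p -> b, s -> z, t -> d / V _ V: no change
surface: dupmura


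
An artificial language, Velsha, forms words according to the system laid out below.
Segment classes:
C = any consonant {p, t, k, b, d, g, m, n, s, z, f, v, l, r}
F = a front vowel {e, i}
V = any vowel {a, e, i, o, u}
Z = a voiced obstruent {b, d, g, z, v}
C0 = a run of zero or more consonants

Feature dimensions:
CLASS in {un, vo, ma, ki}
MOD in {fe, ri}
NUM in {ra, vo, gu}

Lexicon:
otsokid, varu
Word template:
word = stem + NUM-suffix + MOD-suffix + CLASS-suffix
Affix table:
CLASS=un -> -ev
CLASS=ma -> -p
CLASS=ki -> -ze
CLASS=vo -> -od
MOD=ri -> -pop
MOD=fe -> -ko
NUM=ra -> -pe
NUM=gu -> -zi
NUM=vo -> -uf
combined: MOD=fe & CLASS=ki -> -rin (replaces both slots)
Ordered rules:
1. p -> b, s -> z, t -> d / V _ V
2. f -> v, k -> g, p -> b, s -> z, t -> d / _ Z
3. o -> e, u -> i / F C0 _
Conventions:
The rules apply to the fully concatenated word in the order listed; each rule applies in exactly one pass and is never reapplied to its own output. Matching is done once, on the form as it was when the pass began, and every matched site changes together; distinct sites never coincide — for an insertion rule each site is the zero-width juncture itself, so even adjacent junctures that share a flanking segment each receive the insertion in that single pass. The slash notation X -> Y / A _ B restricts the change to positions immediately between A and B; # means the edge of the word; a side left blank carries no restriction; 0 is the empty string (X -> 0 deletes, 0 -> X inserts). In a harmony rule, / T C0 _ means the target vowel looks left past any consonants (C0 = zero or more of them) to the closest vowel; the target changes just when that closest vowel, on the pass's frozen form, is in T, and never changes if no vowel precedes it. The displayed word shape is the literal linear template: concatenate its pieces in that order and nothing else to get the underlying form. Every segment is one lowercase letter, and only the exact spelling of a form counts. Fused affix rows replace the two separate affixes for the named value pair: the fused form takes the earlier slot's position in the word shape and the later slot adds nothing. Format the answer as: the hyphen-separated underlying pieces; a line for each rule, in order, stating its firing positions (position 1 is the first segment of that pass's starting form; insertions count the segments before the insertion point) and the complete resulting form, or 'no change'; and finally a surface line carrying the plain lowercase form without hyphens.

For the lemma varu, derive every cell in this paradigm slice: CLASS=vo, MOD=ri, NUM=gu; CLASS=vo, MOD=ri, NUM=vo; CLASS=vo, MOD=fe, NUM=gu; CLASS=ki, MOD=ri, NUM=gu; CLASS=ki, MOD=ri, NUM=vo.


cell CLASS=vo, MOD=ri, NUM=gu:
underlying: varu-zi-pop-od
1. p -> b, s -> z, t -> d / V _ V: fires at position(s) 7, 9: varuzibobod
2. f -> v, k -> g, p -> b, s -> z, t -> d / _ Z: no change
3. o -> e, u -> i / F C0 _: fires at position(s) 8: varuzibebod
surface: varuzibebod

cell CLASS=vo, MOD=ri, NUM=vo:
underlying: varu-uf-pop-od
1. p -> b, s -> z, t -> d / V _ V: fires at position(s) 9: varuufpobod
2. f -> v, k -> g, p -> b, s -> z, t -> d / _ Z: no change
3. o -> e, u -> i / F C0 _: no change
surface: varuufpobod

cell CLASS=vo, MOD=fe, NUM=gu:
underlying: varu-zi-ko-od
1. p -> b, s -> z, t -> d / V _ V: no change
2. f -> v, k -> g, p -> b, s -> z, t -> d / _ Z: no change
3. o -> e, u -> i / F C0 _: fires at position(s) 8: varuzikeod
surface: varuzikeod

cell CLASS=ki, MOD=ri, NUM=gu:
underlying: varu-zi-pop-ze
1. p -> b, s -> z, t -> d / V _ V: fires at position(s) 7: varuzibopze
2. f -> v, k -> g, p -> b, s -> z, t -> d / _ Z: fires at position(s) 9: varuzibobze
3. o -> e, u -> i / F C0 _: fires at position(s) 8: varuzibebze
surface: varuzibebze

cell CLASS=ki, MOD=ri, NUM=vo:
underlying: varu-uf-pop-ze
1. p -> b, s -> z, t -> d / V _ V: no change
2. f -> v, k -> g, p -> b, s -> z, t -> d / _ Z: fires at position(s) 9: varuufpobze
3. o -> e, u -> i / F C0 _: no change
surface: varuufpobze


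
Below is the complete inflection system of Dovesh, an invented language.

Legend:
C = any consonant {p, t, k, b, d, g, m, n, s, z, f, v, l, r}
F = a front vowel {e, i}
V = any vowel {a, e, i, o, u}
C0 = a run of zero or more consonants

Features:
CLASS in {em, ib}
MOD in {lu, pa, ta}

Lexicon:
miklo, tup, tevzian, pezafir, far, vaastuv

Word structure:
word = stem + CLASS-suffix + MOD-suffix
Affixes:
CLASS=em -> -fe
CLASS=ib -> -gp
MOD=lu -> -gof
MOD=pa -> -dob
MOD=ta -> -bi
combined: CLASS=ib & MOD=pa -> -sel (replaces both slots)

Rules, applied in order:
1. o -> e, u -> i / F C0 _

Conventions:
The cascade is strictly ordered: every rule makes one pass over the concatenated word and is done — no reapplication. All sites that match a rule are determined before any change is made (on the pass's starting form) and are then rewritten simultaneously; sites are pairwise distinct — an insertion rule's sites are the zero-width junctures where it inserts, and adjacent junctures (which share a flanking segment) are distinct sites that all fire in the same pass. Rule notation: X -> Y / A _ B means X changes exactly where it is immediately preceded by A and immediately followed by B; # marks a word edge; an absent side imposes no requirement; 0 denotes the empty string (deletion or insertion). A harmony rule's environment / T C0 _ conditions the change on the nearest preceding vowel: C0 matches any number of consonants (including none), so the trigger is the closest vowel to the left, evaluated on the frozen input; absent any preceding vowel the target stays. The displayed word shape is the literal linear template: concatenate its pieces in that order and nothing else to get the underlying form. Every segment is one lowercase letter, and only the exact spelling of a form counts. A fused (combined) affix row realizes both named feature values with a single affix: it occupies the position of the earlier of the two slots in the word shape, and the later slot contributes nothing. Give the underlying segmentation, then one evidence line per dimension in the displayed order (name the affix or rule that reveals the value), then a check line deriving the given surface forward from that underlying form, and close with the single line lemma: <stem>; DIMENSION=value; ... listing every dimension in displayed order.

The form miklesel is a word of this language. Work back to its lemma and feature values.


underlying: miklo-sel
CLASS=ib - signalled by the combined affix row
MOD=pa - signalled by the combined affix row
check: miklosel -> miklesel
lemma: miklo; CLASS=ib; MOD=pa


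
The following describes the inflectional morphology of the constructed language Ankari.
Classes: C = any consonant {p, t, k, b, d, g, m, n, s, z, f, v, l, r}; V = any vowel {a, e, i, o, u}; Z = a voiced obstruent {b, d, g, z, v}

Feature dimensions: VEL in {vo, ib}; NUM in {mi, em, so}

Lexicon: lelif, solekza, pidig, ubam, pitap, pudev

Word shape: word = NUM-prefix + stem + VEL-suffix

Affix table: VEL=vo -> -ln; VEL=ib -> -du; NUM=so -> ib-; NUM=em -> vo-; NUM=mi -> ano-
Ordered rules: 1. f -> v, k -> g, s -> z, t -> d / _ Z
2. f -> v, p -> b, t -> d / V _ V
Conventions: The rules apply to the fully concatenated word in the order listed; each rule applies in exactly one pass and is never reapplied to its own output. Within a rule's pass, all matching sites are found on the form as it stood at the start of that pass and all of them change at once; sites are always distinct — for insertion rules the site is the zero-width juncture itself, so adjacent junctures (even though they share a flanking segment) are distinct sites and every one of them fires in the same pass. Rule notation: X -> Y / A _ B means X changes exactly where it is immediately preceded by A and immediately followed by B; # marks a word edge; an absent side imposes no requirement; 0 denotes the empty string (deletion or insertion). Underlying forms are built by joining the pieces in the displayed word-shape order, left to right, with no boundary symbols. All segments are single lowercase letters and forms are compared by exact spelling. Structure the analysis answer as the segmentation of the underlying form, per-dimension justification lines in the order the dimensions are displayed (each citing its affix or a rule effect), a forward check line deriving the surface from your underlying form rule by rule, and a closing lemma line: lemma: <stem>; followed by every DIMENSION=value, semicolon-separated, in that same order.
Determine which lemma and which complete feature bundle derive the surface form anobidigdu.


underlying: ano-pidig-du
VEL=ib - signalled by the affix -du
NUM=mi - signalled by the affix ano-
check: anopidigdu -> anopidigdu -> anobidigdu
lemma: pidig; VEL=ib; NUM=mi


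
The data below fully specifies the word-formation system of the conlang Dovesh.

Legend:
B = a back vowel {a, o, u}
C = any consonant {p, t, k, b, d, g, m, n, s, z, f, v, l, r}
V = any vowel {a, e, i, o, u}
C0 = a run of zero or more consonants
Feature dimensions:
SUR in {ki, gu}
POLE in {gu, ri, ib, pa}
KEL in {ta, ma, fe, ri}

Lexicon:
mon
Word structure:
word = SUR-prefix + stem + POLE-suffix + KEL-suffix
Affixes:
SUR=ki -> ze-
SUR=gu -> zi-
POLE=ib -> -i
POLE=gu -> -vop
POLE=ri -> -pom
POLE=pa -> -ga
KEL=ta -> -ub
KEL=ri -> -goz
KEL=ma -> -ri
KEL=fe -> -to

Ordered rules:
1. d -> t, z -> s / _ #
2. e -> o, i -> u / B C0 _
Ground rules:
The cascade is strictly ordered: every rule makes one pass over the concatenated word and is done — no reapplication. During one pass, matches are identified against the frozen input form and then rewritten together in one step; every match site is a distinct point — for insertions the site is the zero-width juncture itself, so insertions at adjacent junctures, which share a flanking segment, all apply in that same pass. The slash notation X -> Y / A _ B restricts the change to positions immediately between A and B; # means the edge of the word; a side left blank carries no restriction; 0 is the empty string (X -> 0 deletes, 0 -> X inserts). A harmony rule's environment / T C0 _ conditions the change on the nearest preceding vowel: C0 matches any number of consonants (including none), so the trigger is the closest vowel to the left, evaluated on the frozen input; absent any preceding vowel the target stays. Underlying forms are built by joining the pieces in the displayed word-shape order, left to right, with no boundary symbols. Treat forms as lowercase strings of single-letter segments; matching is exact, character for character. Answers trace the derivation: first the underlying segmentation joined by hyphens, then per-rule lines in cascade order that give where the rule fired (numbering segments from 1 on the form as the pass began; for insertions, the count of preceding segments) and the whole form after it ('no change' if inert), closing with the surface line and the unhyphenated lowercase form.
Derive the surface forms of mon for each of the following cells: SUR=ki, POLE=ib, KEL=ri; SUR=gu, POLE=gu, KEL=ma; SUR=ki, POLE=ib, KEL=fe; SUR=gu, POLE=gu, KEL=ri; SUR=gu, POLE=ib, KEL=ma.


cell SUR=ki, POLE=ib, KEL=ri:
underlying: ze-mon-i-goz
1. d -> t, z -> s / _ #: fires at position(s) 9: zemonigos
2. e -> o, i -> u / B C0 _: fires at position(s) 6: zemonugos
surface: zemonugos

cell SUR=gu, POLE=gu, KEL=ma:
underlying: zi-mon-vop-ri
1. d -> t, z -> s / _ #: no change
2. e -> o, i -> u / B C0 _: fires at position(s) 10: zimonvopru
surface: zimonvopru

cell SUR=ki, POLE=ib, KEL=fe:
underlying: ze-mon-i-to
1. d -> t, z -> s / _ #: no change
2. e -> o, i -> u / B C0 _: fires at position(s) 6: zemonuto
surface: zemonuto

cell SUR=gu, POLE=gu, KEL=ri:
underlying: zi-mon-vop-goz
1. d -> t, z -> s / _ #: fires at position(s) 11: zimonvopgos
2. e -> o, i -> u / B C0 _: no change
surface: zimonvopgos

cell SUR=gu, POLE=ib, KEL=ma:
underlying: zi-mon-i-ri
1. d -> t, z -> s / _ #: no change
2. e -> o, i -> u / B C0 _: fires at position(s) 6: zimonuri
surface: zimonuri


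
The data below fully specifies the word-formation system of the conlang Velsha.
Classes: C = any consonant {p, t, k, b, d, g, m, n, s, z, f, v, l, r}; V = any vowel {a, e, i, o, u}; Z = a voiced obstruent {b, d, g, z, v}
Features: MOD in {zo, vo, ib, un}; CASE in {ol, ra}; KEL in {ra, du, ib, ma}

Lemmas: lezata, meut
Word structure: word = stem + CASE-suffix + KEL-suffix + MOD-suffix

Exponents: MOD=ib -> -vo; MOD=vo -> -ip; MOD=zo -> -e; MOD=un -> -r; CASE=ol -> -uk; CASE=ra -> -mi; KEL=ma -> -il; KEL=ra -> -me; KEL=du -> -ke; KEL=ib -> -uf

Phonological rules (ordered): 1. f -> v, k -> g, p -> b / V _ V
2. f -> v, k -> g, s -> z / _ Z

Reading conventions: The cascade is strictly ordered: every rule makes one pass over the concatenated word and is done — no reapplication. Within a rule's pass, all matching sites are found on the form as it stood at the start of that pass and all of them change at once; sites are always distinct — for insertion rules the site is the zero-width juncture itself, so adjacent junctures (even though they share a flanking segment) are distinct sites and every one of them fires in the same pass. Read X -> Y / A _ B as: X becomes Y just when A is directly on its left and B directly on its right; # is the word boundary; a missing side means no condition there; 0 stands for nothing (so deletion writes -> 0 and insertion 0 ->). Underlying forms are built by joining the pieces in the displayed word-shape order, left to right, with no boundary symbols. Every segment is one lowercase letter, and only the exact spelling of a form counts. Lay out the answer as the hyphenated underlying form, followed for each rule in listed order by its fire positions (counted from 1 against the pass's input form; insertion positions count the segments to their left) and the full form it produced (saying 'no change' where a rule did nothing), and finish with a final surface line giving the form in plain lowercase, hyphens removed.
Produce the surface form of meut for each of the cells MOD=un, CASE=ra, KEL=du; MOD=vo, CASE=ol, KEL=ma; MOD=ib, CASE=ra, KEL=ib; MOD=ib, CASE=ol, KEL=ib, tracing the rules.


cell MOD=un, CASE=ra, KEL=du:
underlying: meut-mi-ke-r
1. f -> v, k -> g, p -> b / V _ V: fires at position(s) 7: meutmiger
2. f -> v, k -> g, s -> z / _ Z: no change
surface: meutmiger

cell MOD=vo, CASE=ol, KEL=ma:
underlying: meut-uk-il-ip
1. f -> v, k -> g, p -> b / V _ V: fires at position(s) 6: meutugilip
2. f -> v, k -> g, s -> z / _ Z: no change
surface: meutugilip

cell MOD=ib, CASE=ra, KEL=ib:
underlying: meut-mi-uf-vo
1. f -> v, k -> g, p -> b / V _ V: no change
2. f -> v, k -> g, s -> z / _ Z: fires at position(s) 8: meutmiuvvo
surface: meutmiuvvo

cell MOD=ib, CASE=ol, KEL=ib:
underlying: meut-uk-uf-vo
1. f -> v, k -> g, p -> b / V _ V: fires at position(s) 6: meutugufvo
2. f -> v, k -> g, s -> z / _ Z: fires at position(s) 8: meutuguvvo
surface: meutuguvvo


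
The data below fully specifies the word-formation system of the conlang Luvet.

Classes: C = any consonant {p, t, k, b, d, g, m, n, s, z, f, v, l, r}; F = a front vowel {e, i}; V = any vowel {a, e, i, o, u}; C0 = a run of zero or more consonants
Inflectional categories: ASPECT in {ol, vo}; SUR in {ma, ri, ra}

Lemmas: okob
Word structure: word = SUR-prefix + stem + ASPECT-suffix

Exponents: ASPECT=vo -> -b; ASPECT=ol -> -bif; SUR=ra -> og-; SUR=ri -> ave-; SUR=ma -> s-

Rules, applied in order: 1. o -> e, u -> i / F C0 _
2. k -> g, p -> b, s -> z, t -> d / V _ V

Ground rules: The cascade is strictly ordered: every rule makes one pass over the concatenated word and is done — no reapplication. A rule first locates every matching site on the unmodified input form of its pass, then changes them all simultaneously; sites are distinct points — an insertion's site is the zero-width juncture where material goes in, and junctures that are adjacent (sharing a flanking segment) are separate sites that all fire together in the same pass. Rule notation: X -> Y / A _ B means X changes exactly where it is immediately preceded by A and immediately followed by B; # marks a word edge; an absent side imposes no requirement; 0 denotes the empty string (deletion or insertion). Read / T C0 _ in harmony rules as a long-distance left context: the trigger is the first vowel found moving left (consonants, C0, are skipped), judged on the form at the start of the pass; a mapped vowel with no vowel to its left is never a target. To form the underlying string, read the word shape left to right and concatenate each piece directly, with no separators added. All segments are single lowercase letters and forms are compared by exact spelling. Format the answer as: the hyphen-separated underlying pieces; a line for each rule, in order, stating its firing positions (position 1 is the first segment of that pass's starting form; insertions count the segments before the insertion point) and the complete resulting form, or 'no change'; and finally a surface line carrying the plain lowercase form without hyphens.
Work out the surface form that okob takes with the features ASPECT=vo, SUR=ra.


underlying: og-okob-b
1. o -> e, u -> i / F C0 _: no change
2. k -> g, p -> b, s -> z, t -> d / V _ V: fires at position(s) 4: ogogobb
surface: ogogobb


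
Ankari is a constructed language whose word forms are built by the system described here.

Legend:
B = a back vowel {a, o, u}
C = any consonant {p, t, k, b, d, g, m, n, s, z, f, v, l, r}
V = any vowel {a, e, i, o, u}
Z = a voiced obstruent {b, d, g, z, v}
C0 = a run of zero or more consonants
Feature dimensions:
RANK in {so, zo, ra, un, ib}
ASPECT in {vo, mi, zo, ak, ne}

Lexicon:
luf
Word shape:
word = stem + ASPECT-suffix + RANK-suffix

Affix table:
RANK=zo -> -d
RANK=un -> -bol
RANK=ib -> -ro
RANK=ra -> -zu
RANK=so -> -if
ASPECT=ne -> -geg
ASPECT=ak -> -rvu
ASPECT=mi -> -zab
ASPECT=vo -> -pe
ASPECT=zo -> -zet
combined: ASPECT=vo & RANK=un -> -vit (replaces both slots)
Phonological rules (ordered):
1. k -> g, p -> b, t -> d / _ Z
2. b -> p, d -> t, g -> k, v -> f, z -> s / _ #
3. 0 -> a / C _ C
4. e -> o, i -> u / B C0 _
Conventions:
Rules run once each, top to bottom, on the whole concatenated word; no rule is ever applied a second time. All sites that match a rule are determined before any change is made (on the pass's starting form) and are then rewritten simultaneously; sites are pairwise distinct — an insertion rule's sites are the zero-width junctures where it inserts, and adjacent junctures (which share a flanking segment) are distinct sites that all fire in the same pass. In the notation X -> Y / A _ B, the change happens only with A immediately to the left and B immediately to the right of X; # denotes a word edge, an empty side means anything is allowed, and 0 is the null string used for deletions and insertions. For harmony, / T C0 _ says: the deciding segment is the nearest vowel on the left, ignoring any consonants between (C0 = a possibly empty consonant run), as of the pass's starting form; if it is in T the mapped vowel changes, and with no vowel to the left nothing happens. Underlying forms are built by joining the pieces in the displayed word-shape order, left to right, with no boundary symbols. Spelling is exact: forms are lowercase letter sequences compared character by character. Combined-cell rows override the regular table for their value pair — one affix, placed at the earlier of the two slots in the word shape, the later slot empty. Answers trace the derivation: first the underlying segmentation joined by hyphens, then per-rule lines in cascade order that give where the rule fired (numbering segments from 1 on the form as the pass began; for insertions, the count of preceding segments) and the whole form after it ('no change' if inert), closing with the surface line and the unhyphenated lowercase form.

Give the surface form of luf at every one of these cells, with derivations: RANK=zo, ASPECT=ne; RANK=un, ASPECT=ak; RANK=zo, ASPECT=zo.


cell RANK=zo, ASPECT=ne:
underlying: luf-geg-d
1. k -> g, p -> b, t -> d / _ Z: no change
2. b -> p, d -> t, g -> k, v -> f, z -> s / _ #: fires at position(s) 7: lufgegt
3. 0 -> a / C _ C: inserts after position(s) 3, 6: lufagegat
4. e -> o, i -> u / B C0 _: fires at position(s) 6: lufagogat
surface: lufagogat

cell RANK=un, ASPECT=ak:
underlying: luf-rvu-bol
1. k -> g, p -> b, t -> d / _ Z: no change
2. b -> p, d -> t, g -> k, v -> f, z -> s / _ #: no change
3. 0 -> a / C _ C: inserts after position(s) 3, 4: lufaravubol
4. e -> o, i -> u / B C0 _: no change
surface: lufaravubol

cell RANK=zo, ASPECT=zo:
underlying: luf-zet-d
1. k -> g, p -> b, t -> d / _ Z: fires at position(s) 6: lufzedd
2. b -> p, d -> t, g -> k, v -> f, z -> s / _ #: fires at position(s) 7: lufzedt
3. 0 -> a / C _ C: inserts after position(s) 3, 6: lufazedat
4. e -> o, i -> u / B C0 _: fires at position(s) 6: lufazodat
surface: lufazodat


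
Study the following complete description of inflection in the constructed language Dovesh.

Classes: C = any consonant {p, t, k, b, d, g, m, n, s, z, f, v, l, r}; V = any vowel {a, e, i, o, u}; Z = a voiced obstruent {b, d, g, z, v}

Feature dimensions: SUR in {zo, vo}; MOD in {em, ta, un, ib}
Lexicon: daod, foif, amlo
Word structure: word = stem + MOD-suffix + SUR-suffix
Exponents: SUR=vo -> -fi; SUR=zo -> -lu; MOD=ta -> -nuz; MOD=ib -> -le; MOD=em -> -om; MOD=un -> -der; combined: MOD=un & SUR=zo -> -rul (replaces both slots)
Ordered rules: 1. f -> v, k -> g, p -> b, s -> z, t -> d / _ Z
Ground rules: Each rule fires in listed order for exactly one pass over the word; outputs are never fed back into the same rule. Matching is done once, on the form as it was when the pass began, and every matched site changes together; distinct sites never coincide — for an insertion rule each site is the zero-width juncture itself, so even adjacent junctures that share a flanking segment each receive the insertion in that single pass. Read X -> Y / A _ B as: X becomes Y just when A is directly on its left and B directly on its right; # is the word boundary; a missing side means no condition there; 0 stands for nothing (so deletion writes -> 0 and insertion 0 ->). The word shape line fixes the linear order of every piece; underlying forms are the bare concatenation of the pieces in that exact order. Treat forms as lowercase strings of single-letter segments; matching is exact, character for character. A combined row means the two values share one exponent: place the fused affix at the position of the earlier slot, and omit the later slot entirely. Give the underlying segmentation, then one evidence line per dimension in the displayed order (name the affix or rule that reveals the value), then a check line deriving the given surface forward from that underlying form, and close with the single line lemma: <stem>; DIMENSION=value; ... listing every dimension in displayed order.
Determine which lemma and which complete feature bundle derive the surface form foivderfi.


underlying: foif-der-fi
SUR=vo - signalled by the affix -fi
MOD=un - signalled by the affix -der
check: foifderfi -> foivderfi
lemma: foif; SUR=vo; MOD=un


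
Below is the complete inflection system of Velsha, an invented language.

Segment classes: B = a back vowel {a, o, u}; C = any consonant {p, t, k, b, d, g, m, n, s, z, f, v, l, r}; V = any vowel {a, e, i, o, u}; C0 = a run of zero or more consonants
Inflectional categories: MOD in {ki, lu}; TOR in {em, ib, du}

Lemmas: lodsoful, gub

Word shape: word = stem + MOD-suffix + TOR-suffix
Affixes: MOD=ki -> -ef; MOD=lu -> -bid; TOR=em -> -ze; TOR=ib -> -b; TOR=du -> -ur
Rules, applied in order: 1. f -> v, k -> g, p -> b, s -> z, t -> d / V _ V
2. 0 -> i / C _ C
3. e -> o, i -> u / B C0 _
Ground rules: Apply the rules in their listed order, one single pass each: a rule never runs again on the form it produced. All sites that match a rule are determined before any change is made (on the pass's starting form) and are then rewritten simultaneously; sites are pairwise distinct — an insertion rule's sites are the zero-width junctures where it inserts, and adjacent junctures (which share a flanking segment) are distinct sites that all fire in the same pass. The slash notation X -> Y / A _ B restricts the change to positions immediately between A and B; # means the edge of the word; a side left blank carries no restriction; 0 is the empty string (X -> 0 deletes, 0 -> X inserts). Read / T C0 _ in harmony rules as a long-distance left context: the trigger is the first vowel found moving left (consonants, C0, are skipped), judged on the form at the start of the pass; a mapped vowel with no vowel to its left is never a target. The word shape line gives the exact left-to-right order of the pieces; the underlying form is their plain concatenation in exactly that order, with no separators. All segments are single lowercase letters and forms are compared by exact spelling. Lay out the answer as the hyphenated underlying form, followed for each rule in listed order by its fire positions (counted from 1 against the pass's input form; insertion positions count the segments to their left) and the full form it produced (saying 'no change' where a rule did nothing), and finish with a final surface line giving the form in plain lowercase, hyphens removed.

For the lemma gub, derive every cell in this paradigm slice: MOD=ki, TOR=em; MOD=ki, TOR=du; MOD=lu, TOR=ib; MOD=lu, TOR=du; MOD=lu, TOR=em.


cell MOD=ki, TOR=em:
underlying: gub-ef-ze
1. f -> v, k -> g, p -> b, s -> z, t -> d / V _ V: no change
2. 0 -> i / C _ C: inserts after position(s) 5: gubefize
3. e -> o, i -> u / B C0 _: fires at position(s) 4: gubofize
surface: gubofize

cell MOD=ki, TOR=du:
underlying: gub-ef-ur
1. f -> v, k -> g, p -> b, s -> z, t -> d / V _ V: fires at position(s) 5: gubevur
2. 0 -> i / C _ C: no change
3. e -> o, i -> u / B C0 _: fires at position(s) 4: gubovur
surface: gubovur

cell MOD=lu, TOR=ib:
underlying: gub-bid-b
1. f -> v, k -> g, p -> b, s -> z, t -> d / V _ V: no change
2. 0 -> i / C _ C: inserts after position(s) 3, 6: gubibidib
3. e -> o, i -> u / B C0 _: fires at position(s) 4: gububidib
surface: gububidib

cell MOD=lu, TOR=du:
underlying: gub-bid-ur
1. f -> v, k -> g, p -> b, s -> z, t -> d / V _ V: no change
2. 0 -> i / C _ C: inserts after position(s) 3: gubibidur
3. e -> o, i -> u / B C0 _: fires at position(s) 4: gububidur
surface: gububidur

cell MOD=lu, TOR=em:
underlying: gub-bid-ze
1. f -> v, k -> g, p -> b, s -> z, t -> d / V _ V: no change
2. 0 -> i / C _ C: inserts after position(s) 3, 6: gubibidize
3. e -> o, i -> u / B C0 _: fires at position(s) 4: gububidize
surface: gububidize


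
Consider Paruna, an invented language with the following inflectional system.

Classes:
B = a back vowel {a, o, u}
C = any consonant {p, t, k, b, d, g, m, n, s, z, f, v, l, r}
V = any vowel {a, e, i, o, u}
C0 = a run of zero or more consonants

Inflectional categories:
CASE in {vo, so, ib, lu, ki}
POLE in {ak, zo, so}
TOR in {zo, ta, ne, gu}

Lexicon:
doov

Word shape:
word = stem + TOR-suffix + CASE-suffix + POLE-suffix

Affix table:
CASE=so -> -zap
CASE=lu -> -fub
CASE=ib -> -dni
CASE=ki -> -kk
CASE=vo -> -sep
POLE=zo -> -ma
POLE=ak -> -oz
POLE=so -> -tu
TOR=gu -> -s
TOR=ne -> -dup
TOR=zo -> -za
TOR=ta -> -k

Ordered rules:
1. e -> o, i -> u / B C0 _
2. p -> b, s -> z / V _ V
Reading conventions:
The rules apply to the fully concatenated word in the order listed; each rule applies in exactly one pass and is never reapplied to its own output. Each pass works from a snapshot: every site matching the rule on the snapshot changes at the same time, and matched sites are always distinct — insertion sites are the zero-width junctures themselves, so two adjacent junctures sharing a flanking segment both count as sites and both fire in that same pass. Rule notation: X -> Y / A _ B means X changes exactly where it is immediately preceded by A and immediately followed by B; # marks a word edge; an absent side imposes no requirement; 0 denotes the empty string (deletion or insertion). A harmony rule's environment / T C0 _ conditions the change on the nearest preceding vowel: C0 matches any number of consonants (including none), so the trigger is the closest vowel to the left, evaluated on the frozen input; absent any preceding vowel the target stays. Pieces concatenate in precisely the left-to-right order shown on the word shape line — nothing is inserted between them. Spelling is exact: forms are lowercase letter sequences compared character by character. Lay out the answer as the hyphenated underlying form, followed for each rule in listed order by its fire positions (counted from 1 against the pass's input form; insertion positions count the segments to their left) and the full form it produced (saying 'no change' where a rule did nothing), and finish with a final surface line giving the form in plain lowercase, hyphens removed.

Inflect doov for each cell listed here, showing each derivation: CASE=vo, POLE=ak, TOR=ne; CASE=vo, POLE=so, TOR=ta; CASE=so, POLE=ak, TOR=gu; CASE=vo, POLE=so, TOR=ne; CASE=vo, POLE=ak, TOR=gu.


cell CASE=vo, POLE=ak, TOR=ne:
underlying: doov-dup-sep-oz
1. e -> o, i -> u / B C0 _: fires at position(s) 9: doovdupsopoz
2. p -> b, s -> z / V _ V: fires at position(s) 10: doovdupsoboz
surface: doovdupsoboz

cell CASE=vo, POLE=so, TOR=ta:
underlying: doov-k-sep-tu
1. e -> o, i -> u / B C0 _: fires at position(s) 7: doovksoptu
2. p -> b, s -> z / V _ V: no change
surface: doovksoptu

cell CASE=so, POLE=ak, TOR=gu:
underlying: doov-s-zap-oz
1. e -> o, i -> u / B C0 _: no change
2. p -> b, s -> z / V _ V: fires at position(s) 8: doovszaboz
surface: doovszaboz

cell CASE=vo, POLE=so, TOR=ne:
underlying: doov-dup-sep-tu
1. e -> o, i -> u / B C0 _: fires at position(s) 9: doovdupsoptu
2. p -> b, s -> z / V _ V: no change
surface: doovdupsoptu

cell CASE=vo, POLE=ak, TOR=gu:
underlying: doov-s-sep-oz
1. e -> o, i -> u / B C0 _: fires at position(s) 7: doovssopoz
2. p -> b, s -> z / V _ V: fires at position(s) 8: doovssoboz
surface: doovssoboz


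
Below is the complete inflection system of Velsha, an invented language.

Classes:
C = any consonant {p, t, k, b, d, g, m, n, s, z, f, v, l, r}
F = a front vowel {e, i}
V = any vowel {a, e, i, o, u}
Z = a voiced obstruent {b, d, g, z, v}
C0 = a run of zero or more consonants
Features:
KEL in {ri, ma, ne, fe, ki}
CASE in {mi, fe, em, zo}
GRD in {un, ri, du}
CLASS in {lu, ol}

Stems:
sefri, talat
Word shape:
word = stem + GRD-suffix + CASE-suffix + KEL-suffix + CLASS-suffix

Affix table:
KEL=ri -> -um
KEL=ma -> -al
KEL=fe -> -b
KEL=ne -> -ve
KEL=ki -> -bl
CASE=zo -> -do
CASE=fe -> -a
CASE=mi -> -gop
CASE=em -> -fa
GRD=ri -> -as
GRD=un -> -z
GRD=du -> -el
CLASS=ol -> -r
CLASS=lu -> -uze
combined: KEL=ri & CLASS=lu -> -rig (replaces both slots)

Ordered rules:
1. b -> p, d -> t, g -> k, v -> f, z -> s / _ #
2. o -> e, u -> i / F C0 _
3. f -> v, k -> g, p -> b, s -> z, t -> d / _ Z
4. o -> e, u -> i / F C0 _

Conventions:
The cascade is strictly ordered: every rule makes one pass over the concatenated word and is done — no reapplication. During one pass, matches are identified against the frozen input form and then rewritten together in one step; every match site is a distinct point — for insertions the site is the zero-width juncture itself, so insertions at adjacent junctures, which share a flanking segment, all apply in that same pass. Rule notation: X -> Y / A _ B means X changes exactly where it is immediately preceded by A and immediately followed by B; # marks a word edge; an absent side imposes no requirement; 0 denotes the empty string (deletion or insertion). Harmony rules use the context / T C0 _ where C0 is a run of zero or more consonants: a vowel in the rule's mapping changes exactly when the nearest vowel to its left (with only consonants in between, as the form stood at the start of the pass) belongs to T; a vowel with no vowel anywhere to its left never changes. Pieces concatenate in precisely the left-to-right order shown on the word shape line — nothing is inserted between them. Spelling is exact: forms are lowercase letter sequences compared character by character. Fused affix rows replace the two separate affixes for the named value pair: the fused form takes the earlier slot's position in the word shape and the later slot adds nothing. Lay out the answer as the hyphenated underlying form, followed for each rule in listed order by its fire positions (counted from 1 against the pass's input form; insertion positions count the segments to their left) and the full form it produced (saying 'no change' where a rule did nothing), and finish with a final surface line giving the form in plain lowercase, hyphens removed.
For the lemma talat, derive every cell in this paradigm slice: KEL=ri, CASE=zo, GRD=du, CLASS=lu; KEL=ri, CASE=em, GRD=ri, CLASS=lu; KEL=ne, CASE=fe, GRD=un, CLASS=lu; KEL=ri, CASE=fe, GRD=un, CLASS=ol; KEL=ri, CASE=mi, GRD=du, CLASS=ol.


cell KEL=ri, CASE=zo, GRD=du, CLASS=lu:
underlying: talat-el-do-rig
1. b -> p, d -> t, g -> k, v -> f, z -> s / _ #: fires at position(s) 12: talateldorik
2. o -> e, u -> i / F C0 _: fires at position(s) 9: talatelderik
3. f -> v, k -> g, p -> b, s -> z, t -> d / _ Z: no change
4. o -> e, u -> i / F C0 _: no change
surface: talatelderik

cell KEL=ri, CASE=em, GRD=ri, CLASS=lu:
underlying: talat-as-fa-rig
1. b -> p, d -> t, g -> k, v -> f, z -> s / _ #: fires at position(s) 12: talatasfarik
2. o -> e, u -> i / F C0 _: no change
3. f -> v, k -> g, p -> b, s -> z, t -> d / _ Z: no change
4. o -> e, u -> i / F C0 _: no change
surface: talatasfarik

cell KEL=ne, CASE=fe, GRD=un, CLASS=lu:
underlying: talat-z-a-ve-uze
1. b -> p, d -> t, g -> k, v -> f, z -> s / _ #: no change
2. o -> e, u -> i / F C0 _: fires at position(s) 10: talatzaveize
3. f -> v, k -> g, p -> b, s -> z, t -> d / _ Z: fires at position(s) 5: taladzaveize
4. o -> e, u -> i / F C0 _: no change
surface: taladzaveize

cell KEL=ri, CASE=fe, GRD=un, CLASS=ol:
underlying: talat-z-a-um-r
1. b -> p, d -> t, g -> k, v -> f, z -> s / _ #: no change
2. o -> e, u -> i / F C0 _: no change
3. f -> v, k -> g, p -> b, s -> z, t -> d / _ Z: fires at position(s) 5: taladzaumr
4. o -> e, u -> i / F C0 _: no change
surface: taladzaumr

cell KEL=ri, CASE=mi, GRD=du, CLASS=ol:
underlying: talat-el-gop-um-r
1. b -> p, d -> t, g -> k, v -> f, z -> s / _ #: no change
2. o -> e, u -> i / F C0 _: fires at position(s) 9: talatelgepumr
3. f -> v, k -> g, p -> b, s -> z, t -> d / _ Z: no change
4. o -> e, u -> i / F C0 _: fires at position(s) 11: talatelgepimr
surface: talatelgepimr


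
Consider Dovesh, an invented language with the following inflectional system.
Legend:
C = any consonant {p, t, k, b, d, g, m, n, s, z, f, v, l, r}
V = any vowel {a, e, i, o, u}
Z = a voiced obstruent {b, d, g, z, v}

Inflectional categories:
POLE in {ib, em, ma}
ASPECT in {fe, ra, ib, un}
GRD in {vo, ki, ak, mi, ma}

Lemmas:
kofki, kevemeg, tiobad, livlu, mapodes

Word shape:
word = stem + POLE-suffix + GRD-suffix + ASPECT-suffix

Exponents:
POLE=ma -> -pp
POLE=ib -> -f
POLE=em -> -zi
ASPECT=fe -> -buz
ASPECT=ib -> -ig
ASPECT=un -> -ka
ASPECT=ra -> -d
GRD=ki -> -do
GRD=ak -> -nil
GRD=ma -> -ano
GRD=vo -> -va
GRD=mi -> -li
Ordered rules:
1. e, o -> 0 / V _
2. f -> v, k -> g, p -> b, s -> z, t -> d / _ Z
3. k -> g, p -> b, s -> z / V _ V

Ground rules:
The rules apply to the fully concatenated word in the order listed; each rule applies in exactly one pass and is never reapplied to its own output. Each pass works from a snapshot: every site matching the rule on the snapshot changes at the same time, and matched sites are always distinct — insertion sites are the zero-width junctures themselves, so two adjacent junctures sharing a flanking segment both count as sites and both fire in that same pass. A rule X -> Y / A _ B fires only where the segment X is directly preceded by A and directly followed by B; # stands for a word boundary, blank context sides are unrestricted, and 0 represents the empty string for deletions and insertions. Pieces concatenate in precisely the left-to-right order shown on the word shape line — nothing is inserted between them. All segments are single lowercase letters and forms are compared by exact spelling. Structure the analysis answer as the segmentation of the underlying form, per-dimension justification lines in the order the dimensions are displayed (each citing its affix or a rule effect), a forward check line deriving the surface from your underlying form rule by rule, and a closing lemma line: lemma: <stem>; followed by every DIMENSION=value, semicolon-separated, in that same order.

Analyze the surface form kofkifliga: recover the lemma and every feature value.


underlying: kofki-f-li-ka
POLE=ib - signalled by the affix -f
ASPECT=un - signalled by the affix -ka
GRD=mi - signalled by the affix -li
check: kofkiflika -> kofkiflika -> kofkiflika -> kofkifliga
lemma: kofki; POLE=ib; ASPECT=un; GRD=mi


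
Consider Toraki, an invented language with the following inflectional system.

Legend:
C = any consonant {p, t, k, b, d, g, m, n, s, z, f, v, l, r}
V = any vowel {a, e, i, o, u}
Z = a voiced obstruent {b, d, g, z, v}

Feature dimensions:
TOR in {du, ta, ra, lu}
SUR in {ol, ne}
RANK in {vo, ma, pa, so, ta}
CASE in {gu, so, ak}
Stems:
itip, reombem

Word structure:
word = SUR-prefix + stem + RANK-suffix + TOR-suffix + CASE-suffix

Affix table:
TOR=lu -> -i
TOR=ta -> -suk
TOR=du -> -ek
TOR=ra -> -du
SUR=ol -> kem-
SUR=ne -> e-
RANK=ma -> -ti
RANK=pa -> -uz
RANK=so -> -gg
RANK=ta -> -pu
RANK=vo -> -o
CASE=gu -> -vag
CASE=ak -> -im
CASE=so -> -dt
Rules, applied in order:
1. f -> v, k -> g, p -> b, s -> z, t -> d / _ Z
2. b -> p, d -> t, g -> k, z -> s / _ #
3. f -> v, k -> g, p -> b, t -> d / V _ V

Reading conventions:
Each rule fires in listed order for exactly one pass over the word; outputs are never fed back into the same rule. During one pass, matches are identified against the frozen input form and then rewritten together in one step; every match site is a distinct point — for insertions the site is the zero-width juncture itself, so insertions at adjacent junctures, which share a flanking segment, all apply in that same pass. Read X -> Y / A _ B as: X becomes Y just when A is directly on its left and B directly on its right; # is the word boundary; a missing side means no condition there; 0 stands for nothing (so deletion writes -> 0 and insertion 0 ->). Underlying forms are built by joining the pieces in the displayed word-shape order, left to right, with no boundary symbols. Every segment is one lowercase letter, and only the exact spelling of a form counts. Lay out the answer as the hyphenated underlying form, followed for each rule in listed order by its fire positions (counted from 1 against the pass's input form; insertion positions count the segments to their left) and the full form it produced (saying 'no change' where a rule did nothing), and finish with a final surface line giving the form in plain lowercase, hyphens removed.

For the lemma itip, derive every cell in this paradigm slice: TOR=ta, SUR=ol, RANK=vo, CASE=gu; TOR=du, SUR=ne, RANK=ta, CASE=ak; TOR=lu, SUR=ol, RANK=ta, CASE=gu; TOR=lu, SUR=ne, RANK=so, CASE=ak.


cell TOR=ta, SUR=ol, RANK=vo, CASE=gu:
underlying: kem-itip-o-suk-vag
1. f -> v, k -> g, p -> b, s -> z, t -> d / _ Z: fires at position(s) 11: kemitiposugvag
2. b -> p, d -> t, g -> k, z -> s / _ #: fires at position(s) 14: kemitiposugvak
3. f -> v, k -> g, p -> b, t -> d / V _ V: fires at position(s) 5, 7: kemidibosugvak
surface: kemidibosugvak

cell TOR=du, SUR=ne, RANK=ta, CASE=ak:
underlying: e-itip-pu-ek-im
1. f -> v, k -> g, p -> b, s -> z, t -> d / _ Z: no change
2. b -> p, d -> t, g -> k, z -> s / _ #: no change
3. f -> v, k -> g, p -> b, t -> d / V _ V: fires at position(s) 3, 9: eidippuegim
surface: eidippuegim

cell TOR=lu, SUR=ol, RANK=ta, CASE=gu:
underlying: kem-itip-pu-i-vag
1. f -> v, k -> g, p -> b, s -> z, t -> d / _ Z: no change
2. b -> p, d -> t, g -> k, z -> s / _ #: fires at position(s) 13: kemitippuivak
3. f -> v, k -> g, p -> b, t -> d / V _ V: fires at position(s) 5: kemidippuivak
surface: kemidippuivak

cell TOR=lu, SUR=ne, RANK=so, CASE=ak:
underlying: e-itip-gg-i-im
1. f -> v, k -> g, p -> b, s -> z, t -> d / _ Z: fires at position(s) 5: eitibggiim
2. b -> p, d -> t, g -> k, z -> s / _ #: no change
3. f -> v, k -> g, p -> b, t -> d / V _ V: fires at position(s) 3: eidibggiim
surface: eidibggiim
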